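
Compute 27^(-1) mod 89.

Step 1: We need x such that 27 * x = 1 (mod 89).
Step 2: Using the extended Euclidean algorithm or trial:
  27 * 33 = 891 = 10 * 89 + 1.
Step 3: Since 891 mod 89 = 1, the inverse is x = 33.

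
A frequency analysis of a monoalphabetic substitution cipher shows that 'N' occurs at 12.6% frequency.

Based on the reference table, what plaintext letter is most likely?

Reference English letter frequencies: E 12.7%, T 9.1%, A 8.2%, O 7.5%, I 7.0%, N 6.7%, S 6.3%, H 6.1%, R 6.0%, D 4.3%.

Step 1: The observed frequency is 12.6%.
Step 2: Compare with English frequencies:
  E: 12.7% (difference: 0.1%) <-- closest
  T: 9.1% (difference: 3.5%)
  A: 8.2% (difference: 4.4%)
  O: 7.5% (difference: 5.1%)
  I: 7.0% (difference: 5.6%)
  N: 6.7% (difference: 5.9%)
  S: 6.3% (difference: 6.3%)
  H: 6.1% (difference: 6.5%)
  R: 6.0% (difference: 6.6%)
  D: 4.3% (difference: 8.3%)
Step 3: 'N' most likely represents 'E' (frequency 12.7%).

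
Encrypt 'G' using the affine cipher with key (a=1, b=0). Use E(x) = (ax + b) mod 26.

Step 1: Convert 'G' to number: x = 6.
Step 2: E(6) = (1 * 6 + 0) mod 26 = 6 mod 26 = 6.
Step 3: Convert 6 back to letter: G.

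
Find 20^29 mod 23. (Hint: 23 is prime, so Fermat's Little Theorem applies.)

Step 1: Since 23 is prime, by Fermat's Little Theorem: 20^22 = 1 (mod 23).
Step 2: Reduce exponent: 29 mod 22 = 7.
Step 3: So 20^29 = 20^7 (mod 23).
Step 4: 20^7 mod 23 = 21.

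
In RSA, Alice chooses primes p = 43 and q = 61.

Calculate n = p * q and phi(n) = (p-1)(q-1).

Step 1: n = p * q = 43 * 61 = 2623.
Step 2: phi(n) = (p-1)(q-1) = 42 * 60 = 2520.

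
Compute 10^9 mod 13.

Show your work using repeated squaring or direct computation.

Step 1: Compute 10^9 mod 13 step by step, reducing modulo 13 at each step.
  10^1 mod 13 = 10
  10^2 mod 13 = (10 * 10) mod 13 = 9
  10^3 mod 13 = (9 * 10) mod 13 = 12
  10^4 mod 13 = (12 * 10) mod 13 = 3
  10^5 mod 13 = (3 * 10) mod 13 = 4
  10^6 mod 13 = (4 * 10) mod 13 = 1
  10^7 mod 13 = (1 * 10) mod 13 = 10
  10^8 mod 13 = (10 * 10) mod 13 = 9
  10^9 mod 13 = (9 * 10) mod 13 = 12
Step 2: Result = 12.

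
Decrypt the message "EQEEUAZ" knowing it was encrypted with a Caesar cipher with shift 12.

Step 1: Reverse the shift by subtracting 12 from each letter position.
  E (position 4) -> position (4-12) mod 26 = 18 -> S
  Q (position 16) -> position (16-12) mod 26 = 4 -> E
  E (position 4) -> position (4-12) mod 26 = 18 -> S
  E (position 4) -> position (4-12) mod 26 = 18 -> S
  U (position 20) -> position (20-12) mod 26 = 8 -> I
  A (position 0) -> position (0-12) mod 26 = 14 -> O
  Z (position 25) -> position (25-12) mod 26 = 13 -> N
Decrypted message: SESSION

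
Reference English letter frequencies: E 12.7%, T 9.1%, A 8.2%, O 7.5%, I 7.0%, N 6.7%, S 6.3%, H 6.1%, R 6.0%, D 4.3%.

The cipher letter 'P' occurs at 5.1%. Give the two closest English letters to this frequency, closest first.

Step 1: Observed frequency of 'P' is 5.1%.
Step 2: Compute distances to each reference frequency and sort:
  D (4.3%): difference = 0.8% <-- BEST
  R (6.0%): difference = 0.9% <-- RUNNER-UP
  H (6.1%): difference = 1.0%
  S (6.3%): difference = 1.2%
  N (6.7%): difference = 1.6%
Step 3: Most likely is 'D' (4.3%, diff 0.8%); second most likely is 'R' (6.0%, diff 0.9%).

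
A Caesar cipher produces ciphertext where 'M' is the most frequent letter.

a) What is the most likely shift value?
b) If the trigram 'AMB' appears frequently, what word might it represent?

Step 1: In English, 'E' is the most frequent letter (12.7%).
Step 2: The most frequent ciphertext letter is 'M' (position 12).
Step 3: Shift = (12 - 4) mod 26 = 8.
Step 4: Decrypt 'AMB' by shifting back 8:
  A -> S
  M -> E
  B -> T
Step 5: 'AMB' decrypts to 'SET'.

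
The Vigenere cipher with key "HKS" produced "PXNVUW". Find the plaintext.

Step 1: Extend key: HKSHKS
Step 2: Decrypt each letter (c - k) mod 26:
  P(15) - H(7) = (15-7) mod 26 = 8 = I
  X(23) - K(10) = (23-10) mod 26 = 13 = N
  N(13) - S(18) = (13-18) mod 26 = 21 = V
  V(21) - H(7) = (21-7) mod 26 = 14 = O
  U(20) - K(10) = (20-10) mod 26 = 10 = K
  W(22) - S(18) = (22-18) mod 26 = 4 = E
Plaintext: INVOKE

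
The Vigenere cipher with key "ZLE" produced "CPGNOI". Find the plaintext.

Step 1: Extend key: ZLEZLE
Step 2: Decrypt each letter (c - k) mod 26:
  C(2) - Z(25) = (2-25) mod 26 = 3 = D
  P(15) - L(11) = (15-11) mod 26 = 4 = E
  G(6) - E(4) = (6-4) mod 26 = 2 = C
  N(13) - Z(25) = (13-25) mod 26 = 14 = O
  O(14) - L(11) = (14-11) mod 26 = 3 = D
  I(8) - E(4) = (8-4) mod 26 = 4 = E
Plaintext: DECODE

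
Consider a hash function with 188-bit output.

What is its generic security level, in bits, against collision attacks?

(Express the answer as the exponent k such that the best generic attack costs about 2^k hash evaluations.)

Step 1: The hash has a 188-bit output.
Step 2: Collision resistance means it should be infeasible to find any x != y with h(x) = h(y).
By the birthday bound, a generic collision search succeeds after about sqrt(2^188) = 2^(188/2) = 2^94 evaluations.
Step 3: Security level = 94 bits.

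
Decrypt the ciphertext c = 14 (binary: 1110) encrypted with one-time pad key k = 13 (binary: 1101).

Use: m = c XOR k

Step 1: XOR ciphertext with key:
  Ciphertext: 1110
  Key:        1101
  XOR:        0011
Step 2: Plaintext = 0011 = 3 in decimal.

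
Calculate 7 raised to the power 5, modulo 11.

Step 1: Compute 7^5 mod 11 step by step, reducing modulo 11 at each step.
  7^1 mod 11 = 7
  7^2 mod 11 = (7 * 7) mod 11 = 5
  7^3 mod 11 = (5 * 7) mod 11 = 2
  7^4 mod 11 = (2 * 7) mod 11 = 3
  7^5 mod 11 = (3 * 7) mod 11 = 10
Step 2: Result = 10.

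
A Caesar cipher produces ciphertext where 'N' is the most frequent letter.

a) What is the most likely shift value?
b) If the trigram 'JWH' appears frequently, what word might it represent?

Step 1: In English, 'E' is the most frequent letter (12.7%).
Step 2: The most frequent ciphertext letter is 'N' (position 13).
Step 3: Shift = (13 - 4) mod 26 = 9.
Step 4: Decrypt 'JWH' by shifting back 9:
  J -> A
  W -> N
  H -> Y
Step 5: 'JWH' decrypts to 'ANY'.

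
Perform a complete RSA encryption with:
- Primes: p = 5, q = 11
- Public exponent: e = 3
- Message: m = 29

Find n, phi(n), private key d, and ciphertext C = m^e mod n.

Step 1: n = 5 * 11 = 55.
Step 2: phi(n) = (5-1)(11-1) = 4 * 10 = 40.
Step 3: Find d = 3^(-1) mod 40 = 27.
  Verify: 3 * 27 = 81 = 1 (mod 40).
Step 4: C = 29^3 mod 55 = 24.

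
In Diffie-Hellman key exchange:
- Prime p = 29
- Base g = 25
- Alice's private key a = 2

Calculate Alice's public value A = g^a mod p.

Step 1: A = g^a mod p = 25^2 mod 29.
  25^1 mod 29 = 25
  25^2 mod 29 = (25 * 25) mod 29 = 16
Result: A = 16.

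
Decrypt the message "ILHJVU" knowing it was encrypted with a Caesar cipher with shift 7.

Step 1: Reverse the shift by subtracting 7 from each letter position.
  I (position 8) -> position (8-7) mod 26 = 1 -> B
  L (position 11) -> position (11-7) mod 26 = 4 -> E
  H (position 7) -> position (7-7) mod 26 = 0 -> A
  J (position 9) -> position (9-7) mod 26 = 2 -> C
  V (position 21) -> position (21-7) mod 26 = 14 -> O
  U (position 20) -> position (20-7) mod 26 = 13 -> N
Decrypted message: BEACON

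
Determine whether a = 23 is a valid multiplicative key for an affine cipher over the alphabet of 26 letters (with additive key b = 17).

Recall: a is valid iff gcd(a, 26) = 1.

Step 1: Compute gcd(23, 26).
Step 2: gcd(23, 26) = 1.
Since gcd = 1, 23 is coprime with 26, so it is a valid key.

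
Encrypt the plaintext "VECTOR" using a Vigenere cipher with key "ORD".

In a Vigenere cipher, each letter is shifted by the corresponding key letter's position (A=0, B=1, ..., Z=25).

Step 1: Repeat key to match plaintext length:
  Plaintext: VECTOR
  Key:       ORDORD
Step 2: Encrypt each letter:
  V(21) + O(14) = (21+14) mod 26 = 9 = J
  E(4) + R(17) = (4+17) mod 26 = 21 = V
  C(2) + D(3) = (2+3) mod 26 = 5 = F
  T(19) + O(14) = (19+14) mod 26 = 7 = H
  O(14) + R(17) = (14+17) mod 26 = 5 = F
  R(17) + D(3) = (17+3) mod 26 = 20 = U
Ciphertext: JVFHFU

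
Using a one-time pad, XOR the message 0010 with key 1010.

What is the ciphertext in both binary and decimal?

Step 1: Write out the XOR operation bit by bit:
  Message: 0010
  Key:     1010
  XOR:     1000
Step 2: Convert to decimal: 1000 = 8.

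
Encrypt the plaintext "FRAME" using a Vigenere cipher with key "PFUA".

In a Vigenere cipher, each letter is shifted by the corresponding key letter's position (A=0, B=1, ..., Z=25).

Step 1: Repeat key to match plaintext length:
  Plaintext: FRAME
  Key:       PFUAP
Step 2: Encrypt each letter:
  F(5) + P(15) = (5+15) mod 26 = 20 = U
  R(17) + F(5) = (17+5) mod 26 = 22 = W
  A(0) + U(20) = (0+20) mod 26 = 20 = U
  M(12) + A(0) = (12+0) mod 26 = 12 = M
  E(4) + P(15) = (4+15) mod 26 = 19 = T
Ciphertext: UWUMT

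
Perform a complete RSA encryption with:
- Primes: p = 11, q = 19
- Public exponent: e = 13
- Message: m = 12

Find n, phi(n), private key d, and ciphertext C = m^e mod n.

Step 1: n = 11 * 19 = 209.
Step 2: phi(n) = (11-1)(19-1) = 10 * 18 = 180.
Step 3: Find d = 13^(-1) mod 180 = 97.
  Verify: 13 * 97 = 1261 = 1 (mod 180).
Step 4: C = 12^13 mod 209 = 12.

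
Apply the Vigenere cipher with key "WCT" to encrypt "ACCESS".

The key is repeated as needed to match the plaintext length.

Step 1: Repeat key to match plaintext length:
  Plaintext: ACCESS
  Key:       WCTWCT
Step 2: Encrypt each letter:
  A(0) + W(22) = (0+22) mod 26 = 22 = W
  C(2) + C(2) = (2+2) mod 26 = 4 = E
  C(2) + T(19) = (2+19) mod 26 = 21 = V
  E(4) + W(22) = (4+22) mod 26 = 0 = A
  S(18) + C(2) = (18+2) mod 26 = 20 = U
  S(18) + T(19) = (18+19) mod 26 = 11 = L
Ciphertext: WEVAUL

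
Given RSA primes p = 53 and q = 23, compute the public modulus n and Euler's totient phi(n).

Step 1: n = p * q = 53 * 23 = 1219.
Step 2: phi(n) = (p-1)(q-1) = 52 * 22 = 1144.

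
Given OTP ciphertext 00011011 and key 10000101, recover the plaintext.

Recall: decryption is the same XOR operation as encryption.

Step 1: XOR ciphertext with key:
  Ciphertext: 00011011
  Key:        10000101
  XOR:        10011110
Step 2: Plaintext = 10011110 = 158 in decimal.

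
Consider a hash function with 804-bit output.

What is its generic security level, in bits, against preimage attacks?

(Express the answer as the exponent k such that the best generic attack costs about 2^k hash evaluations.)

Step 1: The hash has a 804-bit output.
Step 2: Preimage resistance means: given a digest h(x), it should be infeasible to find any input that hashes to it.
With a 804-bit output there are 2^804 possible digests, so a generic brute-force preimage search costs about 2^804 evaluations.
Step 3: Security level = 804 bits.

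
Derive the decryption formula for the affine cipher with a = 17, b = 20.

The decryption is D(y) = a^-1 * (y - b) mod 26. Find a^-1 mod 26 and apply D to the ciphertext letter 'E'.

Step 1: Find a^-1, the modular inverse of 17 mod 26.
Step 2: We need 17 * a^-1 = 1 (mod 26).
Step 3: 17 * 23 = 391 = 15 * 26 + 1, so a^-1 = 23.
Step 4: D(y) = 23(y - 20) mod 26.
Step 5: Apply to 'E' (y = 4): D(4) = 23 * (4 - 20) mod 26 = 23 * -16 mod 26 = 22 -> 'W'.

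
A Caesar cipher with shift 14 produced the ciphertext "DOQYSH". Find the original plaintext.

Step 1: Reverse the shift by subtracting 14 from each letter position.
  D (position 3) -> position (3-14) mod 26 = 15 -> P
  O (position 14) -> position (14-14) mod 26 = 0 -> A
  Q (position 16) -> position (16-14) mod 26 = 2 -> C
  Y (position 24) -> position (24-14) mod 26 = 10 -> K
  S (position 18) -> position (18-14) mod 26 = 4 -> E
  H (position 7) -> position (7-14) mod 26 = 19 -> T
Decrypted message: PACKET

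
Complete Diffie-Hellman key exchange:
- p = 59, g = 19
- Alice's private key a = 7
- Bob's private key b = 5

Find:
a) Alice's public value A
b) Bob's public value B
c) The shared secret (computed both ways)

Step 1: A = g^a mod p = 19^7 mod 59 = 27.
Step 2: B = g^b mod p = 19^5 mod 59 = 46.
Step 3: Alice computes s = B^a mod p = 46^7 mod 59 = 48.
Step 4: Bob computes s = A^b mod p = 27^5 mod 59 = 48.
Both sides agree: shared secret = 48.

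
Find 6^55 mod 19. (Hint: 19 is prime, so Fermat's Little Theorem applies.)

Step 1: Since 19 is prime, by Fermat's Little Theorem: 6^18 = 1 (mod 19).
Step 2: Reduce exponent: 55 mod 18 = 1.
Step 3: So 6^55 = 6^1 (mod 19).
Step 4: 6^1 mod 19 = 6.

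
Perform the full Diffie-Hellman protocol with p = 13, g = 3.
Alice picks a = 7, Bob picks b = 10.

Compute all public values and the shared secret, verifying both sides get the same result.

Step 1: A = g^a mod p = 3^7 mod 13 = 3.
Step 2: B = g^b mod p = 3^10 mod 13 = 3.
Step 3: Alice computes s = B^a mod p = 3^7 mod 13 = 3.
Step 4: Bob computes s = A^b mod p = 3^10 mod 13 = 3.
Both sides agree: shared secret = 3.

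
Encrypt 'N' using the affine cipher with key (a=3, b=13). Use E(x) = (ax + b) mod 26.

Step 1: Convert 'N' to number: x = 13.
Step 2: E(13) = (3 * 13 + 13) mod 26 = 52 mod 26 = 0.
Step 3: Convert 0 back to letter: A.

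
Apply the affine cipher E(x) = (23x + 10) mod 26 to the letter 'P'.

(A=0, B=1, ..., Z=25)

Step 1: Convert 'P' to number: x = 15.
Step 2: E(15) = (23 * 15 + 10) mod 26 = 355 mod 26 = 17.
Step 3: Convert 17 back to letter: R.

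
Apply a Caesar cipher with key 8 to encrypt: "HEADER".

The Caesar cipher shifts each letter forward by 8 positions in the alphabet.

Step 1: For each letter, shift forward by 8 positions (mod 26).
  H (position 7) -> position (7+8) mod 26 = 15 -> P
  E (position 4) -> position (4+8) mod 26 = 12 -> M
  A (position 0) -> position (0+8) mod 26 = 8 -> I
  D (position 3) -> position (3+8) mod 26 = 11 -> L
  E (position 4) -> position (4+8) mod 26 = 12 -> M
  R (position 17) -> position (17+8) mod 26 = 25 -> Z
Result: PMILMZ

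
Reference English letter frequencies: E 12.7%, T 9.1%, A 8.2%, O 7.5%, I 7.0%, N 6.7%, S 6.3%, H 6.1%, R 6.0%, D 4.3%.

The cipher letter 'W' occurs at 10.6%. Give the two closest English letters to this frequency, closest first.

Step 1: Observed frequency of 'W' is 10.6%.
Step 2: Compute distances to each reference frequency and sort:
  T (9.1%): difference = 1.5% <-- BEST
  E (12.7%): difference = 2.1% <-- RUNNER-UP
  A (8.2%): difference = 2.4%
  O (7.5%): difference = 3.1%
  I (7.0%): difference = 3.6%
Step 3: Most likely is 'T' (9.1%, diff 1.5%); second most likely is 'E' (12.7%, diff 2.1%).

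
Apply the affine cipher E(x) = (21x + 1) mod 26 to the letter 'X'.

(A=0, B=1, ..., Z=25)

Step 1: Convert 'X' to number: x = 23.
Step 2: E(23) = (21 * 23 + 1) mod 26 = 484 mod 26 = 16.
Step 3: Convert 16 back to letter: Q.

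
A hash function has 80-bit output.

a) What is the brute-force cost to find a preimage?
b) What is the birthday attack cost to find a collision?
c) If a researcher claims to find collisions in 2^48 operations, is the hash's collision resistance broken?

Step 1: Preimage resistance requires brute-force of 2^80 operations.
Step 2: Collision resistance (birthday bound) = 2^(80/2) = 2^40.
Step 3: The claimed attack costs 2^48 operations.
Step 4: Since 2^48 >= 2^40, the claimed attack is no faster than the generic birthday attack, so this does not break collision resistance.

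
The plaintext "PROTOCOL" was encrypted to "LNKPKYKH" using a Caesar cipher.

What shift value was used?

Step 1: Compare first letters: P (position 15) -> L (position 11).
Step 2: Shift = (11 - 15) mod 26 = 22.
The shift value is 22.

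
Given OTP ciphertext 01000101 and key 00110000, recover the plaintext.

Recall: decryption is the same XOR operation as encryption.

Step 1: XOR ciphertext with key:
  Ciphertext: 01000101
  Key:        00110000
  XOR:        01110101
Step 2: Plaintext = 01110101 = 117 in decimal.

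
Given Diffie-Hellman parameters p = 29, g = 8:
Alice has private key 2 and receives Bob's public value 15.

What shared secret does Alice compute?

Step 1: s = B^a mod p = 15^2 mod 29.
  15^1 mod 29 = 15
  15^2 mod 29 = (15 * 15) mod 29 = 22
Result: shared secret = 22.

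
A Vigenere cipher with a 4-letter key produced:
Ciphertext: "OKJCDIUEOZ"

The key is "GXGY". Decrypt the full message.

Step 1: Key 'GXGY' has length 4. Extended key: GXGYGXGYGX
Step 2: Decrypt each position:
  O(14) - G(6) = 8 = I
  K(10) - X(23) = 13 = N
  J(9) - G(6) = 3 = D
  C(2) - Y(24) = 4 = E
  D(3) - G(6) = 23 = X
  I(8) - X(23) = 11 = L
  U(20) - G(6) = 14 = O
  E(4) - Y(24) = 6 = G
  O(14) - G(6) = 8 = I
  Z(25) - X(23) = 2 = C
Plaintext: INDEXLOGIC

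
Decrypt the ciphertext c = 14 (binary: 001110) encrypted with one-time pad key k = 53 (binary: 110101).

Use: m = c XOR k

Step 1: XOR ciphertext with key:
  Ciphertext: 001110
  Key:        110101
  XOR:        111011
Step 2: Plaintext = 111011 = 59 in decimal.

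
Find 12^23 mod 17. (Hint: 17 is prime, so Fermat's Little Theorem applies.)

Step 1: Since 17 is prime, by Fermat's Little Theorem: 12^16 = 1 (mod 17).
Step 2: Reduce exponent: 23 mod 16 = 7.
Step 3: So 12^23 = 12^7 (mod 17).
Step 4: 12^7 mod 17 = 7.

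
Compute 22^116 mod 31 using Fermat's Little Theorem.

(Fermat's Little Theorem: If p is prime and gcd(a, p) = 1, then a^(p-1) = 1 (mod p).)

Step 1: Since 31 is prime, by Fermat's Little Theorem: 22^30 = 1 (mod 31).
Step 2: Reduce exponent: 116 mod 30 = 26.
Step 3: So 22^116 = 22^26 (mod 31).
Step 4: 22^26 mod 31 = 14.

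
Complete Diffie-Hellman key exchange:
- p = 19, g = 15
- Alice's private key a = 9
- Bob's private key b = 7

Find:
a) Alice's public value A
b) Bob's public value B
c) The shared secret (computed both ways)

Step 1: A = g^a mod p = 15^9 mod 19 = 18.
Step 2: B = g^b mod p = 15^7 mod 19 = 13.
Step 3: Alice computes s = B^a mod p = 13^9 mod 19 = 18.
Step 4: Bob computes s = A^b mod p = 18^7 mod 19 = 18.
Both sides agree: shared secret = 18.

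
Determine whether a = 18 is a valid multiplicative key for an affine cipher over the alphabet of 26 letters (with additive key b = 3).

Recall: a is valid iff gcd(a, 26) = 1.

Step 1: Compute gcd(18, 26).
Step 2: gcd(18, 26) = 2.
Since gcd = 2 != 1, 18 shares a common factor with 26, so it cannot be used.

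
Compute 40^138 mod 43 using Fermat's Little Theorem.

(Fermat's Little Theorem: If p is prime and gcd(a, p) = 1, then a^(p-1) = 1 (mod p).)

Step 1: Since 43 is prime, by Fermat's Little Theorem: 40^42 = 1 (mod 43).
Step 2: Reduce exponent: 138 mod 42 = 12.
Step 3: So 40^138 = 40^12 (mod 43).
Step 4: 40^12 mod 43 = 4.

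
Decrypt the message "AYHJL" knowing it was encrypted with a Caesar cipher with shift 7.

Step 1: Reverse the shift by subtracting 7 from each letter position.
  A (position 0) -> position (0-7) mod 26 = 19 -> T
  Y (position 24) -> position (24-7) mod 26 = 17 -> R
  H (position 7) -> position (7-7) mod 26 = 0 -> A
  J (position 9) -> position (9-7) mod 26 = 2 -> C
  L (position 11) -> position (11-7) mod 26 = 4 -> E
Decrypted message: TRACE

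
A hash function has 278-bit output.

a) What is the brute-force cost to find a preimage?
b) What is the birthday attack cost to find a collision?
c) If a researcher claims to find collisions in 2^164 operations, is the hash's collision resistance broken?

Step 1: Preimage resistance requires brute-force of 2^278 operations.
Step 2: Collision resistance (birthday bound) = 2^(278/2) = 2^139.
Step 3: The claimed attack costs 2^164 operations.
Step 4: Since 2^164 >= 2^139, the claimed attack is no faster than the generic birthday attack, so this does not break collision resistance.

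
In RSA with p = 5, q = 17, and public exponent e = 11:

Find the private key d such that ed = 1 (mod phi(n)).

Step 1: n = 5 * 17 = 85.
Step 2: phi(n) = 4 * 16 = 64.
Step 3: Find d such that 11 * d = 1 (mod 64).
Step 4: d = 11^(-1) mod 64 = 35.
Verification: 11 * 35 = 385 = 6 * 64 + 1.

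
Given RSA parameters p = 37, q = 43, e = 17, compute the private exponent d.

Step 1: n = 37 * 43 = 1591.
Step 2: phi(n) = 36 * 42 = 1512.
Step 3: Find d such that 17 * d = 1 (mod 1512).
Step 4: d = 17^(-1) mod 1512 = 89.
Verification: 17 * 89 = 1513 = 1 * 1512 + 1.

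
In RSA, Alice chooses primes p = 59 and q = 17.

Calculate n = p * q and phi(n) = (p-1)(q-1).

Step 1: n = p * q = 59 * 17 = 1003.
Step 2: phi(n) = (p-1)(q-1) = 58 * 16 = 928.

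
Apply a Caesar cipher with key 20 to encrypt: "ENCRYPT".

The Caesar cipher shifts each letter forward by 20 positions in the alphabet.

Step 1: For each letter, shift forward by 20 positions (mod 26).
  E (position 4) -> position (4+20) mod 26 = 24 -> Y
  N (position 13) -> position (13+20) mod 26 = 7 -> H
  C (position 2) -> position (2+20) mod 26 = 22 -> W
  R (position 17) -> position (17+20) mod 26 = 11 -> L
  Y (position 24) -> position (24+20) mod 26 = 18 -> S
  P (position 15) -> position (15+20) mod 26 = 9 -> J
  T (position 19) -> position (19+20) mod 26 = 13 -> N
Result: YHWLSJN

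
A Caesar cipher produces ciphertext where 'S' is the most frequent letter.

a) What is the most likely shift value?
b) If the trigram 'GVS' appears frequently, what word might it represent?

Step 1: In English, 'E' is the most frequent letter (12.7%).
Step 2: The most frequent ciphertext letter is 'S' (position 18).
Step 3: Shift = (18 - 4) mod 26 = 14.
Step 4: Decrypt 'GVS' by shifting back 14:
  G -> S
  V -> H
  S -> E
Step 5: 'GVS' decrypts to 'SHE'.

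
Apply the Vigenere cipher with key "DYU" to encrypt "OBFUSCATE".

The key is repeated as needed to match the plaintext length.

Step 1: Repeat key to match plaintext length:
  Plaintext: OBFUSCATE
  Key:       DYUDYUDYU
Step 2: Encrypt each letter:
  O(14) + D(3) = (14+3) mod 26 = 17 = R
  B(1) + Y(24) = (1+24) mod 26 = 25 = Z
  F(5) + U(20) = (5+20) mod 26 = 25 = Z
  U(20) + D(3) = (20+3) mod 26 = 23 = X
  S(18) + Y(24) = (18+24) mod 26 = 16 = Q
  C(2) + U(20) = (2+20) mod 26 = 22 = W
  A(0) + D(3) = (0+3) mod 26 = 3 = D
  T(19) + Y(24) = (19+24) mod 26 = 17 = R
  E(4) + U(20) = (4+20) mod 26 = 24 = Y
Ciphertext: RZZXQWDRY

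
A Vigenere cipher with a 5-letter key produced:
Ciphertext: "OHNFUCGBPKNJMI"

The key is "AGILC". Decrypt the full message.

Step 1: Key 'AGILC' has length 5. Extended key: AGILCAGILCAGIL
Step 2: Decrypt each position:
  O(14) - A(0) = 14 = O
  H(7) - G(6) = 1 = B
  N(13) - I(8) = 5 = F
  F(5) - L(11) = 20 = U
  U(20) - C(2) = 18 = S
  C(2) - A(0) = 2 = C
  G(6) - G(6) = 0 = A
  B(1) - I(8) = 19 = T
  P(15) - L(11) = 4 = E
  K(10) - C(2) = 8 = I
  N(13) - A(0) = 13 = N
  J(9) - G(6) = 3 = D
  M(12) - I(8) = 4 = E
  I(8) - L(11) = 23 = X
Plaintext: OBFUSCATEINDEX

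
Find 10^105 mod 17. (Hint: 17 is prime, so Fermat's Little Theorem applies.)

Step 1: Since 17 is prime, by Fermat's Little Theorem: 10^16 = 1 (mod 17).
Step 2: Reduce exponent: 105 mod 16 = 9.
Step 3: So 10^105 = 10^9 (mod 17).
Step 4: 10^9 mod 17 = 7.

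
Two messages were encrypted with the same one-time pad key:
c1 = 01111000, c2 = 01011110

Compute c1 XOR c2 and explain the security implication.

Step 1: c1 XOR c2 = (m1 XOR k) XOR (m2 XOR k).
Step 2: By XOR associativity/commutativity: = m1 XOR m2 XOR k XOR k = m1 XOR m2.
Step 3: 01111000 XOR 01011110 = 00100110 = 38.
Step 4: The key cancels out! An attacker learns m1 XOR m2 = 38, revealing the relationship between plaintexts.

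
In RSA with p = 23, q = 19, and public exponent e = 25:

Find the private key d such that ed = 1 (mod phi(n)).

Step 1: n = 23 * 19 = 437.
Step 2: phi(n) = 22 * 18 = 396.
Step 3: Find d such that 25 * d = 1 (mod 396).
Step 4: d = 25^(-1) mod 396 = 301.
Verification: 25 * 301 = 7525 = 19 * 396 + 1.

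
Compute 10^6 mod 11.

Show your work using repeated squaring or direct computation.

Step 1: Compute 10^6 mod 11 step by step, reducing modulo 11 at each step.
  10^1 mod 11 = 10
  10^2 mod 11 = (10 * 10) mod 11 = 1
  10^3 mod 11 = (1 * 10) mod 11 = 10
  10^4 mod 11 = (10 * 10) mod 11 = 1
  10^5 mod 11 = (1 * 10) mod 11 = 10
  10^6 mod 11 = (10 * 10) mod 11 = 1
Step 2: Result = 1.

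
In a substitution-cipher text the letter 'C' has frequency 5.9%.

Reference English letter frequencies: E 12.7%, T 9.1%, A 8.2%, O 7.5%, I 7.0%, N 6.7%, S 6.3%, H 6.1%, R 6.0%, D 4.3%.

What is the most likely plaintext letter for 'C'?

Step 1: The observed frequency is 5.9%.
Step 2: Compare with English frequencies:
  E: 12.7% (difference: 6.8%)
  T: 9.1% (difference: 3.2%)
  A: 8.2% (difference: 2.3%)
  O: 7.5% (difference: 1.6%)
  I: 7.0% (difference: 1.1%)
  N: 6.7% (difference: 0.8%)
  S: 6.3% (difference: 0.4%)
  H: 6.1% (difference: 0.2%)
  R: 6.0% (difference: 0.1%) <-- closest
  D: 4.3% (difference: 1.6%)
Step 3: 'C' most likely represents 'R' (frequency 6.0%).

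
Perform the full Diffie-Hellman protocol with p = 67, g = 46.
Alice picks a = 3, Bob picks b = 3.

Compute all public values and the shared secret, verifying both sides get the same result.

Step 1: A = g^a mod p = 46^3 mod 67 = 52.
Step 2: B = g^b mod p = 46^3 mod 67 = 52.
Step 3: Alice computes s = B^a mod p = 52^3 mod 67 = 42.
Step 4: Bob computes s = A^b mod p = 52^3 mod 67 = 42.
Both sides agree: shared secret = 42.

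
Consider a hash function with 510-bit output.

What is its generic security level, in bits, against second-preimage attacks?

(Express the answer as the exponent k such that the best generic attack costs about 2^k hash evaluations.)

Step 1: The hash has a 510-bit output.
Step 2: Second-preimage resistance means: given a specific input x, it should be infeasible to find a different y with h(y) = h(x).
With a 510-bit output, a generic search for a second preimage costs about 2^510 evaluations (each trial matches the fixed target with probability 2^-510).
Step 3: Security level = 510 bits.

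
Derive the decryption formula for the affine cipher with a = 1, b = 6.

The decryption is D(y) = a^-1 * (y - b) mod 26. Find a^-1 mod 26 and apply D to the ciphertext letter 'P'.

Step 1: Find a^-1, the modular inverse of 1 mod 26.
Step 2: We need 1 * a^-1 = 1 (mod 26).
Step 3: 1 * 1 = 1 = 0 * 26 + 1, so a^-1 = 1.
Step 4: D(y) = 1(y - 6) mod 26.
Step 5: Apply to 'P' (y = 15): D(15) = 1 * (15 - 6) mod 26 = 1 * 9 mod 26 = 9 -> 'J'.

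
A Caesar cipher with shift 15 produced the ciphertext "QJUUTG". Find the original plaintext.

Step 1: Reverse the shift by subtracting 15 from each letter position.
  Q (position 16) -> position (16-15) mod 26 = 1 -> B
  J (position 9) -> position (9-15) mod 26 = 20 -> U
  U (position 20) -> position (20-15) mod 26 = 5 -> F
  U (position 20) -> position (20-15) mod 26 = 5 -> F
  T (position 19) -> position (19-15) mod 26 = 4 -> E
  G (position 6) -> position (6-15) mod 26 = 17 -> R
Decrypted message: BUFFER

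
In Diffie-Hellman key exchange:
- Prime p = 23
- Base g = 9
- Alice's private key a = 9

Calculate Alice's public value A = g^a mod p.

Step 1: A = g^a mod p = 9^9 mod 23.
  9^1 mod 23 = 9
  9^2 mod 23 = (9 * 9) mod 23 = 12
  9^3 mod 23 = (12 * 9) mod 23 = 16
  9^4 mod 23 = (16 * 9) mod 23 = 6
  9^5 mod 23 = (6 * 9) mod 23 = 8
  9^6 mod 23 = (8 * 9) mod 23 = 3
  9^7 mod 23 = (3 * 9) mod 23 = 4
  9^8 mod 23 = (4 * 9) mod 23 = 13
  9^9 mod 23 = (13 * 9) mod 23 = 2
Result: A = 2.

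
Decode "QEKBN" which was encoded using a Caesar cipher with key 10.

Step 1: Reverse the shift by subtracting 10 from each letter position.
  Q (position 16) -> position (16-10) mod 26 = 6 -> G
  E (position 4) -> position (4-10) mod 26 = 20 -> U
  K (position 10) -> position (10-10) mod 26 = 0 -> A
  B (position 1) -> position (1-10) mod 26 = 17 -> R
  N (position 13) -> position (13-10) mod 26 = 3 -> D
Decrypted message: GUARD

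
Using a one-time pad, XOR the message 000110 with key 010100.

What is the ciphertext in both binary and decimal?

Step 1: Write out the XOR operation bit by bit:
  Message: 000110
  Key:     010100
  XOR:     010010
Step 2: Convert to decimal: 010010 = 18.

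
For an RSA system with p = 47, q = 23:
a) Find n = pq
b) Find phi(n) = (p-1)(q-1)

Step 1: n = p * q = 47 * 23 = 1081.
Step 2: phi(n) = (p-1)(q-1) = 46 * 22 = 1012.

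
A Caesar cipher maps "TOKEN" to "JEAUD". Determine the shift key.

Step 1: Compare first letters: T (position 19) -> J (position 9).
Step 2: Shift = (9 - 19) mod 26 = 16.
The shift value is 16.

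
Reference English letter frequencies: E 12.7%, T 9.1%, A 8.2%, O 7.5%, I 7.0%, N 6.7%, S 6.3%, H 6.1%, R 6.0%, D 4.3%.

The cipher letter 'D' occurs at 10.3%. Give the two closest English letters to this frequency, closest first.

Step 1: Observed frequency of 'D' is 10.3%.
Step 2: Compute distances to each reference frequency and sort:
  T (9.1%): difference = 1.2% <-- BEST
  A (8.2%): difference = 2.1% <-- RUNNER-UP
  E (12.7%): difference = 2.4%
  O (7.5%): difference = 2.8%
  I (7.0%): difference = 3.3%
Step 3: Most likely is 'T' (9.1%, diff 1.2%); second most likely is 'A' (8.2%, diff 2.1%).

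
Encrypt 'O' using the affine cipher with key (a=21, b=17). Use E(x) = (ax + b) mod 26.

Step 1: Convert 'O' to number: x = 14.
Step 2: E(14) = (21 * 14 + 17) mod 26 = 311 mod 26 = 25.
Step 3: Convert 25 back to letter: Z.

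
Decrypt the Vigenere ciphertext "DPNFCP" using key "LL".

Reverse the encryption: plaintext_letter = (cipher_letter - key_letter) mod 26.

Step 1: Extend key: LLLLLL
Step 2: Decrypt each letter (c - k) mod 26:
  D(3) - L(11) = (3-11) mod 26 = 18 = S
  P(15) - L(11) = (15-11) mod 26 = 4 = E
  N(13) - L(11) = (13-11) mod 26 = 2 = C
  F(5) - L(11) = (5-11) mod 26 = 20 = U
  C(2) - L(11) = (2-11) mod 26 = 17 = R
  P(15) - L(11) = (15-11) mod 26 = 4 = E
Plaintext: SECURE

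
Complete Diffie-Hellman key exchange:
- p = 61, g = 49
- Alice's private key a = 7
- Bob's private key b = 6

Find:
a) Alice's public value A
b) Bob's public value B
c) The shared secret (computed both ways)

Step 1: A = g^a mod p = 49^7 mod 61 = 19.
Step 2: B = g^b mod p = 49^6 mod 61 = 34.
Step 3: Alice computes s = B^a mod p = 34^7 mod 61 = 58.
Step 4: Bob computes s = A^b mod p = 19^6 mod 61 = 58.
Both sides agree: shared secret = 58.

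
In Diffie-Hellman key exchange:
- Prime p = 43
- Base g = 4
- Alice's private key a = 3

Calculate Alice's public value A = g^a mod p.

Step 1: A = g^a mod p = 4^3 mod 43.
  4^1 mod 43 = 4
  4^2 mod 43 = (4 * 4) mod 43 = 16
  4^3 mod 43 = (16 * 4) mod 43 = 21
Result: A = 21.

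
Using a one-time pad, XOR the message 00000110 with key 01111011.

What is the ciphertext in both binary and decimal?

Step 1: Write out the XOR operation bit by bit:
  Message: 00000110
  Key:     01111011
  XOR:     01111101
Step 2: Convert to decimal: 01111101 = 125.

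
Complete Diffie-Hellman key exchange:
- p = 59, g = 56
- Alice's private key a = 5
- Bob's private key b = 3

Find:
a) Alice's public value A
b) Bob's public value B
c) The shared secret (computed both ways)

Step 1: A = g^a mod p = 56^5 mod 59 = 52.
Step 2: B = g^b mod p = 56^3 mod 59 = 32.
Step 3: Alice computes s = B^a mod p = 32^5 mod 59 = 11.
Step 4: Bob computes s = A^b mod p = 52^3 mod 59 = 11.
Both sides agree: shared secret = 11.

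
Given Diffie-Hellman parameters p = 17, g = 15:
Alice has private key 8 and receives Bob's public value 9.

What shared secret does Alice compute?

Step 1: s = B^a mod p = 9^8 mod 17.
  9^1 mod 17 = 9
  9^2 mod 17 = (9 * 9) mod 17 = 13
  9^3 mod 17 = (13 * 9) mod 17 = 15
  9^4 mod 17 = (15 * 9) mod 17 = 16
  9^5 mod 17 = (16 * 9) mod 17 = 8
  9^6 mod 17 = (8 * 9) mod 17 = 4
  9^7 mod 17 = (4 * 9) mod 17 = 2
  9^8 mod 17 = (2 * 9) mod 17 = 1
Result: shared secret = 1.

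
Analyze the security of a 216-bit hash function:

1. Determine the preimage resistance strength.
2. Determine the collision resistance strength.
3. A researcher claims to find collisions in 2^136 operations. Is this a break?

Step 1: Preimage resistance requires brute-force of 2^216 operations.
Step 2: Collision resistance (birthday bound) = 2^(216/2) = 2^108.
Step 3: The claimed attack costs 2^136 operations.
Step 4: Since 2^136 >= 2^108, the claimed attack is no faster than the generic birthday attack, so this does not break collision resistance.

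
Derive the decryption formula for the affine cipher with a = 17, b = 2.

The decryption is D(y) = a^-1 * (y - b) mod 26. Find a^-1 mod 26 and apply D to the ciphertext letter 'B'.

Step 1: Find a^-1, the modular inverse of 17 mod 26.
Step 2: We need 17 * a^-1 = 1 (mod 26).
Step 3: 17 * 23 = 391 = 15 * 26 + 1, so a^-1 = 23.
Step 4: D(y) = 23(y - 2) mod 26.
Step 5: Apply to 'B' (y = 1): D(1) = 23 * (1 - 2) mod 26 = 23 * -1 mod 26 = 3 -> 'D'.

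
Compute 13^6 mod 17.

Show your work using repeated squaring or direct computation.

Step 1: Compute 13^6 mod 17 step by step, reducing modulo 17 at each step.
  13^1 mod 17 = 13
  13^2 mod 17 = (13 * 13) mod 17 = 16
  13^3 mod 17 = (16 * 13) mod 17 = 4
  13^4 mod 17 = (4 * 13) mod 17 = 1
  13^5 mod 17 = (1 * 13) mod 17 = 13
  13^6 mod 17 = (13 * 13) mod 17 = 16
Step 2: Result = 16.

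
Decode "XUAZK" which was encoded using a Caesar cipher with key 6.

Step 1: Reverse the shift by subtracting 6 from each letter position.
  X (position 23) -> position (23-6) mod 26 = 17 -> R
  U (position 20) -> position (20-6) mod 26 = 14 -> O
  A (position 0) -> position (0-6) mod 26 = 20 -> U
  Z (position 25) -> position (25-6) mod 26 = 19 -> T
  K (position 10) -> position (10-6) mod 26 = 4 -> E
Decrypted message: ROUTE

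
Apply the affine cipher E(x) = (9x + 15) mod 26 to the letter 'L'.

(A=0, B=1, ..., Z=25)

Step 1: Convert 'L' to number: x = 11.
Step 2: E(11) = (9 * 11 + 15) mod 26 = 114 mod 26 = 10.
Step 3: Convert 10 back to letter: K.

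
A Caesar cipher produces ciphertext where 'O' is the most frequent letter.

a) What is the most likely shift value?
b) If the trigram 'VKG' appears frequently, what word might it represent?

Step 1: In English, 'E' is the most frequent letter (12.7%).
Step 2: The most frequent ciphertext letter is 'O' (position 14).
Step 3: Shift = (14 - 4) mod 26 = 10.
Step 4: Decrypt 'VKG' by shifting back 10:
  V -> L
  K -> A
  G -> W
Step 5: 'VKG' decrypts to 'LAW'.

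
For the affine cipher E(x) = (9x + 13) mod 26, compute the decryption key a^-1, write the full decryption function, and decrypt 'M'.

Step 1: Find a^-1, the modular inverse of 9 mod 26.
Step 2: We need 9 * a^-1 = 1 (mod 26).
Step 3: 9 * 3 = 27 = 1 * 26 + 1, so a^-1 = 3.
Step 4: D(y) = 3(y - 13) mod 26.
Step 5: Apply to 'M' (y = 12): D(12) = 3 * (12 - 13) mod 26 = 3 * -1 mod 26 = 23 -> 'X'.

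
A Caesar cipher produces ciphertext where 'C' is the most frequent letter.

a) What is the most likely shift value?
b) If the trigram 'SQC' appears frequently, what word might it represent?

Step 1: In English, 'E' is the most frequent letter (12.7%).
Step 2: The most frequent ciphertext letter is 'C' (position 2).
Step 3: Shift = (2 - 4) mod 26 = 24.
Step 4: Decrypt 'SQC' by shifting back 24:
  S -> U
  Q -> S
  C -> E
Step 5: 'SQC' decrypts to 'USE'.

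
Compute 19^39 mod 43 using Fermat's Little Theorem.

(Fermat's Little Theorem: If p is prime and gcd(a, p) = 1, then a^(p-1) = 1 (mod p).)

Step 1: Since 43 is prime, by Fermat's Little Theorem: 19^42 = 1 (mod 43).
Step 2: Reduce exponent: 39 mod 42 = 39.
Step 3: So 19^39 = 19^39 (mod 43).
Step 4: 19^39 mod 43 = 2.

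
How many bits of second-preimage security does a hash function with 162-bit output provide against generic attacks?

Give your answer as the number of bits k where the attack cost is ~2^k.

Step 1: The hash has a 162-bit output.
Step 2: Second-preimage resistance means: given a specific input x, it should be infeasible to find a different y with h(y) = h(x).
With a 162-bit output, a generic search for a second preimage costs about 2^162 evaluations (each trial matches the fixed target with probability 2^-162).
Step 3: Security level = 162 bits.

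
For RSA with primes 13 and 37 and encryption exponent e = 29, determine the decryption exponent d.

Step 1: n = 13 * 37 = 481.
Step 2: phi(n) = 12 * 36 = 432.
Step 3: Find d such that 29 * d = 1 (mod 432).
Step 4: d = 29^(-1) mod 432 = 149.
Verification: 29 * 149 = 4321 = 10 * 432 + 1.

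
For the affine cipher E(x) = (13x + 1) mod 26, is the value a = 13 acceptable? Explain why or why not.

Step 1: Compute gcd(13, 26).
Step 2: gcd(13, 26) = 13.
Since gcd = 13 != 1, 13 shares a common factor with 26, so it cannot be used.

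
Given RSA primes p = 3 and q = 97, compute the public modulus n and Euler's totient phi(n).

Step 1: n = p * q = 3 * 97 = 291.
Step 2: phi(n) = (p-1)(q-1) = 2 * 96 = 192.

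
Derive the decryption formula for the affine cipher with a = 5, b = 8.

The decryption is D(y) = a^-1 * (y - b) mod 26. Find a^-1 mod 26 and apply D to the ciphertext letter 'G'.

Step 1: Find a^-1, the modular inverse of 5 mod 26.
Step 2: We need 5 * a^-1 = 1 (mod 26).
Step 3: 5 * 21 = 105 = 4 * 26 + 1, so a^-1 = 21.
Step 4: D(y) = 21(y - 8) mod 26.
Step 5: Apply to 'G' (y = 6): D(6) = 21 * (6 - 8) mod 26 = 21 * -2 mod 26 = 10 -> 'K'.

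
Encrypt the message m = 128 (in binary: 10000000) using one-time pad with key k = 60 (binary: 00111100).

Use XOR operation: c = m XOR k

Step 1: Write out the XOR operation bit by bit:
  Message: 10000000
  Key:     00111100
  XOR:     10111100
Step 2: Convert to decimal: 10111100 = 188.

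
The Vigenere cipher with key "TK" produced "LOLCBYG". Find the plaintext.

Step 1: Extend key: TKTKTKT
Step 2: Decrypt each letter (c - k) mod 26:
  L(11) - T(19) = (11-19) mod 26 = 18 = S
  O(14) - K(10) = (14-10) mod 26 = 4 = E
  L(11) - T(19) = (11-19) mod 26 = 18 = S
  C(2) - K(10) = (2-10) mod 26 = 18 = S
  B(1) - T(19) = (1-19) mod 26 = 8 = I
  Y(24) - K(10) = (24-10) mod 26 = 14 = O
  G(6) - T(19) = (6-19) mod 26 = 13 = N
Plaintext: SESSION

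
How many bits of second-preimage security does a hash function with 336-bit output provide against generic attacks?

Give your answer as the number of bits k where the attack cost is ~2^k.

Step 1: The hash has a 336-bit output.
Step 2: Second-preimage resistance means: given a specific input x, it should be infeasible to find a different y with h(y) = h(x).
With a 336-bit output, a generic search for a second preimage costs about 2^336 evaluations (each trial matches the fixed target with probability 2^-336).
Step 3: Security level = 336 bits.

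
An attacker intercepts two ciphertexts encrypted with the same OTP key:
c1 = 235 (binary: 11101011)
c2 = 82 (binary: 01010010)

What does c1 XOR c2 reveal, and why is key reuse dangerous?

Step 1: c1 XOR c2 = (m1 XOR k) XOR (m2 XOR k).
Step 2: By XOR associativity/commutativity: = m1 XOR m2 XOR k XOR k = m1 XOR m2.
Step 3: 11101011 XOR 01010010 = 10111001 = 185.
Step 4: The key cancels out! An attacker learns m1 XOR m2 = 185, revealing the relationship between plaintexts.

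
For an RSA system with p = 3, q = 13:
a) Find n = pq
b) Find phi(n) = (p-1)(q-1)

Step 1: n = p * q = 3 * 13 = 39.
Step 2: phi(n) = (p-1)(q-1) = 2 * 12 = 24.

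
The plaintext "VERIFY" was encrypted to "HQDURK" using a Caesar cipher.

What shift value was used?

Step 1: Compare first letters: V (position 21) -> H (position 7).
Step 2: Shift = (7 - 21) mod 26 = 12.
The shift value is 12.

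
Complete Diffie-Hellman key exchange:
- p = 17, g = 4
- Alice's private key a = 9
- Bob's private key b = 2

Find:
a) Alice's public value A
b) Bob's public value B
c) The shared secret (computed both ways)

Step 1: A = g^a mod p = 4^9 mod 17 = 4.
Step 2: B = g^b mod p = 4^2 mod 17 = 16.
Step 3: Alice computes s = B^a mod p = 16^9 mod 17 = 16.
Step 4: Bob computes s = A^b mod p = 4^2 mod 17 = 16.
Both sides agree: shared secret = 16.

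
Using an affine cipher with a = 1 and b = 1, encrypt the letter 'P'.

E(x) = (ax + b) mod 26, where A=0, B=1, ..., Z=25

Step 1: Convert 'P' to number: x = 15.
Step 2: E(15) = (1 * 15 + 1) mod 26 = 16 mod 26 = 16.
Step 3: Convert 16 back to letter: Q.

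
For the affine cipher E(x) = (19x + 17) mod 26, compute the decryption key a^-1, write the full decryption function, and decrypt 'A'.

Step 1: Find a^-1, the modular inverse of 19 mod 26.
Step 2: We need 19 * a^-1 = 1 (mod 26).
Step 3: 19 * 11 = 209 = 8 * 26 + 1, so a^-1 = 11.
Step 4: D(y) = 11(y - 17) mod 26.
Step 5: Apply to 'A' (y = 0): D(0) = 11 * (0 - 17) mod 26 = 11 * -17 mod 26 = 21 -> 'V'.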